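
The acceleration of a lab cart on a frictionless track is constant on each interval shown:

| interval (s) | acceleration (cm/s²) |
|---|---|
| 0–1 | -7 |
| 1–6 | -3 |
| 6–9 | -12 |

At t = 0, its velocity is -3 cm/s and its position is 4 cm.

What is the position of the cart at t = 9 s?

On each constant-a segment, Δv = aΔt and Δx = v₀Δt + ½aΔt²; chain segment to segment.
0–1 s: v starts -3 cm/s; Δx = -3·1 + ½·-7·1² = -6.5 cm; v ends -10 cm/s.
1–6 s: v starts -10 cm/s; Δx = -10·5 + ½·-3·5² = -87.5 cm; v ends -25 cm/s.
6–9 s: v starts -25 cm/s; Δx = -25·3 + ½·-12·3² = -129 cm; v ends -61 cm/s.
x(9) = 4 + Σ Δx = -219 cm.

-219 cm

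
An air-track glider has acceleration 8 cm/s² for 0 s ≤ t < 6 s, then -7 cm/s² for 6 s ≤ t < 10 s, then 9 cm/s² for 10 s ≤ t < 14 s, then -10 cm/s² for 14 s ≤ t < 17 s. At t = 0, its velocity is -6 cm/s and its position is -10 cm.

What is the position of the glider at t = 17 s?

On each constant-a segment, Δv = aΔt and Δx = v₀Δt + ½aΔt²; chain segment to segment.
0–6 s: v starts -6 cm/s; Δx = -6·6 + ½·8·6² = 108 cm; v ends 42 cm/s.
6–10 s: v starts 42 cm/s; Δx = 42·4 + ½·-7·4² = 112 cm; v ends 14 cm/s.
10–14 s: v starts 14 cm/s; Δx = 14·4 + ½·9·4² = 128 cm; v ends 50 cm/s.
14–17 s: v starts 50 cm/s; Δx = 50·3 + ½·-10·3² = 105 cm; v ends 20 cm/s.
x(17) = -10 + Σ Δx = 443 cm.

443 cm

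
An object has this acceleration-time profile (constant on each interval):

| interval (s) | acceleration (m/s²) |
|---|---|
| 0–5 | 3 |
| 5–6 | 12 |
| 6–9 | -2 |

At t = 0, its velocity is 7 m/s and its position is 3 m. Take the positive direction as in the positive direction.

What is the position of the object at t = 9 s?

196.5 m

On each constant-a segment, Δv = aΔt and Δx = v₀Δt + ½aΔt²; chain segment to segment.
0–5 s: v starts 7 m/s; Δx = 7·5 + ½·3·5² = 72.5 m; v ends 22 m/s.
5–6 s: v starts 22 m/s; Δx = 22·1 + ½·12·1² = 28 m; v ends 34 m/s.
6–9 s: v starts 34 m/s; Δx = 34·3 + ½·-2·3² = 93 m; v ends 28 m/s.
x(9) = 3 + Σ Δx = 196.5 m.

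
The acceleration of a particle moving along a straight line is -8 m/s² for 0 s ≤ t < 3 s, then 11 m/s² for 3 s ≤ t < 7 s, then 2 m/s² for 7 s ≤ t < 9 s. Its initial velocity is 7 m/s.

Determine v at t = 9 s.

Δv equals the area under the a-t graph; then v = v₀ + Δv.
0–3 s: -8 × 3 = -24 m/s
3–7 s: 11 × 4 = 44 m/s
7–9 s: 2 × 2 = 4 m/s
Δv = 24 m/s, so v(9) = 7 + (24) = 31 m/s.

31 m/s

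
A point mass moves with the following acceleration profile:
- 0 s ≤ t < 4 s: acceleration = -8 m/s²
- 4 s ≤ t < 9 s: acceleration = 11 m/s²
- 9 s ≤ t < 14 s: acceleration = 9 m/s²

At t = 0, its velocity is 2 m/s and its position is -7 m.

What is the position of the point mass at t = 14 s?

On each constant-a segment, Δv = aΔt and Δx = v₀Δt + ½aΔt²; chain segment to segment.
0–4 s: v starts 2 m/s; Δx = 2·4 + ½·-8·4² = -56 m; v ends -30 m/s.
4–9 s: v starts -30 m/s; Δx = -30·5 + ½·11·5² = -12.5 m; v ends 25 m/s.
9–14 s: v starts 25 m/s; Δx = 25·5 + ½·9·5² = 237.5 m; v ends 70 m/s.
x(14) = -7 + Σ Δx = 162 m.

162 m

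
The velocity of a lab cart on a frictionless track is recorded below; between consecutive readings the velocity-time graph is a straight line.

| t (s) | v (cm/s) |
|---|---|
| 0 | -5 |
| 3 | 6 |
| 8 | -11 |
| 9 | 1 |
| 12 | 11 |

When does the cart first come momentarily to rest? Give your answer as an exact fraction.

v changes sign on 0–3 s (from -5 to 6); the graph is linear there, so v = 0 at t = 0 + (5)·(3 − 0)/(6 − -5) = 15/11 s.

t = 15/11 s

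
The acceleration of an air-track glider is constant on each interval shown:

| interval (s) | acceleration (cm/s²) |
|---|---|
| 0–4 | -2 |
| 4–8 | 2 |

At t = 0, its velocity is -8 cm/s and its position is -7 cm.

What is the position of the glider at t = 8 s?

On each constant-a segment, Δv = aΔt and Δx = v₀Δt + ½aΔt²; chain segment to segment.
0–4 s: v starts -8 cm/s; Δx = -8·4 + ½·-2·4² = -48 cm; v ends -16 cm/s.
4–8 s: v starts -16 cm/s; Δx = -16·4 + ½·2·4² = -48 cm; v ends -8 cm/s.
x(8) = -7 + Σ Δx = -103 cm.

-103 cm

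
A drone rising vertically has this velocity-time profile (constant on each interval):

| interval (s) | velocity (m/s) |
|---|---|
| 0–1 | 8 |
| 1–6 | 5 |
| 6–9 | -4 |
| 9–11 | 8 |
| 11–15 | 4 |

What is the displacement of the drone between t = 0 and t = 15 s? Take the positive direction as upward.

Displacement is the signed area under the v-t curve.
0–1 s: 8 × 1 = 8 m
1–6 s: 5 × 5 = 25 m
6–9 s: -4 × 3 = -12 m
9–11 s: 8 × 2 = 16 m
11–15 s: 4 × 4 = 16 m
Net displacement = 53 m

53 m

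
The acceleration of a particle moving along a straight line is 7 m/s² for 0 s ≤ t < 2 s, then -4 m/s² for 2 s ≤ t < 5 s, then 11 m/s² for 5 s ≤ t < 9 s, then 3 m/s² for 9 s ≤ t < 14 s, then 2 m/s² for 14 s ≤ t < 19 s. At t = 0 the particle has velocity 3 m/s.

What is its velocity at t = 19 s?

74 m/s

Δv equals the area under the a-t graph; then v = v₀ + Δv.
0–2 s: 7 × 2 = 14 m/s
2–5 s: -4 × 3 = -12 m/s
5–9 s: 11 × 4 = 44 m/s
9–14 s: 3 × 5 = 15 m/s
14–19 s: 2 × 5 = 10 m/s
Δv = 71 m/s, so v(19) = 3 + (71) = 74 m/s.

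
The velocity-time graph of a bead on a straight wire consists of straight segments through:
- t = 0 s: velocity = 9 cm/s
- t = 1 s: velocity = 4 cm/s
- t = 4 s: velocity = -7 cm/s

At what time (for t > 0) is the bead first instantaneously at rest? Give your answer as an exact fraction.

t = 23/11 s

v changes sign on 1–4 s (from 4 to -7); the graph is linear there, so v = 0 at t = 1 + (-4)·(4 − 1)/(-7 − 4) = 23/11 s.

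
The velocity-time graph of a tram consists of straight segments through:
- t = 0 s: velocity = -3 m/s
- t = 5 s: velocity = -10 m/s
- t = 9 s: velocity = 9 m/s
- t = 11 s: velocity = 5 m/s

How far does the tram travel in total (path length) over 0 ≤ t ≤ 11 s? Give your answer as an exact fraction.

Total distance travelled is ∫|v| dt — sum the magnitudes of each area piece.
0–5 s: |½(-3 + -10)(5)| = 32.5 m
5–9 s: v = 0 at t = 135/19 s; triangle areas 200/19 + 162/19 = 362/19 m
9–11 s: |½(9 + 5)(2)| = 14 m
Total distance = 2491/38 m

2491/38 m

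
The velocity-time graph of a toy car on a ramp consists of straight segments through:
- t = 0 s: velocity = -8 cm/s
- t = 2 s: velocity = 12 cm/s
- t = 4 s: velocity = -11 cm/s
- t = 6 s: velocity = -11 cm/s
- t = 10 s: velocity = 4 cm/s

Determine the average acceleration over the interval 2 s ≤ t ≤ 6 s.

Average acceleration = Δv/Δt = (-11 − 12)/(6 − 2) = -5.75 cm/s².

-5.75 cm/s²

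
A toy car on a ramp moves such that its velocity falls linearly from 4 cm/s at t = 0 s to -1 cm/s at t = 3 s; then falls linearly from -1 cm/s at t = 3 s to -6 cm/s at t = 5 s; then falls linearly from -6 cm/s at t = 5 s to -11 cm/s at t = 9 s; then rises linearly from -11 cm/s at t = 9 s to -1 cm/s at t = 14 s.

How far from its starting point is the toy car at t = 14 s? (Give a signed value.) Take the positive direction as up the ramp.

Displacement is the signed area under the v-t curve.
0–3 s: ½(4 + -1)(3) = 4.5 cm
3–5 s: ½(-1 + -6)(2) = -7 cm
5–9 s: ½(-6 + -11)(4) = -34 cm
9–14 s: ½(-11 + -1)(5) = -30 cm
Net displacement = -66.5 cm

-66.5 cm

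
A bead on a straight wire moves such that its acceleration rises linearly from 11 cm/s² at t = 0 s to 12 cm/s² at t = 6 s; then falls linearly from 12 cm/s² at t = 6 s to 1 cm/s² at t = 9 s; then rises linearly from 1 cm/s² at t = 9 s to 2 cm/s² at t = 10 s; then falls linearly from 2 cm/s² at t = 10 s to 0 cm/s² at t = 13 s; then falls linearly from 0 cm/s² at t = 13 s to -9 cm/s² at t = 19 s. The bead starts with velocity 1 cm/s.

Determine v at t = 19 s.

67 cm/s

Δv equals the area under the a-t graph; then v = v₀ + Δv.
0–6 s: ½(11 + 12)(6) = 69 cm/s
6–9 s: ½(12 + 1)(3) = 19.5 cm/s
9–10 s: ½(1 + 2)(1) = 1.5 cm/s
10–13 s: ½(2 + 0)(3) = 3 cm/s
13–19 s: ½(0 + -9)(6) = -27 cm/s
Δv = 66 cm/s, so v(19) = 1 + (66) = 67 cm/s.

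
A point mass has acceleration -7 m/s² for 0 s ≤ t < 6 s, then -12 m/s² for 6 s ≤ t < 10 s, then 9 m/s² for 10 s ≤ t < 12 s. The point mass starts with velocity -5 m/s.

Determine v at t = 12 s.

Δv equals the area under the a-t graph; then v = v₀ + Δv.
0–6 s: -7 × 6 = -42 m/s
6–10 s: -12 × 4 = -48 m/s
10–12 s: 9 × 2 = 18 m/s
Δv = -72 m/s, so v(12) = -5 + (-72) = -77 m/s.

-77 m/s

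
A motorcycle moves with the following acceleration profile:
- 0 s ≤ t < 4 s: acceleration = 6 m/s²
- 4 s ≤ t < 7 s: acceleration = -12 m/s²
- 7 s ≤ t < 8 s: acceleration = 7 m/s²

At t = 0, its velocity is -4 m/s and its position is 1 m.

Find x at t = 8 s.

On each constant-a segment, Δv = aΔt and Δx = v₀Δt + ½aΔt²; chain segment to segment.
0–4 s: v starts -4 m/s; Δx = -4·4 + ½·6·4² = 32 m; v ends 20 m/s.
4–7 s: v starts 20 m/s; Δx = 20·3 + ½·-12·3² = 6 m; v ends -16 m/s.
7–8 s: v starts -16 m/s; Δx = -16·1 + ½·7·1² = -12.5 m; v ends -9 m/s.
x(8) = 1 + Σ Δx = 26.5 m.

26.5 m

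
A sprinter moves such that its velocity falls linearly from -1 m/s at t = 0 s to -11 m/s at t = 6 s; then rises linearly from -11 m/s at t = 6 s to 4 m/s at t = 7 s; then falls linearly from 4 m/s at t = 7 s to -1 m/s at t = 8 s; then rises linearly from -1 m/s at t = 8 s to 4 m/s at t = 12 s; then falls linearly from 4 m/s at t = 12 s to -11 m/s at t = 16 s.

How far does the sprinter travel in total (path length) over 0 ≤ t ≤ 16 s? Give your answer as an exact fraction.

202/3 m

Distance (not displacement) is the total path length: add the absolute areas under v-t.
0–6 s: |½(-1 + -11)(6)| = 36 m
6–7 s: v = 0 at t = 101/15 s; triangle areas 121/30 + 8/15 = 137/30 m
7–8 s: v = 0 at t = 7.8 s; triangle areas 1.6 + 0.1 = 1.7 m
8–12 s: v = 0 at t = 8.8 s; triangle areas 0.4 + 6.4 = 6.8 m
12–16 s: v = 0 at t = 196/15 s; triangle areas 32/15 + 242/15 = 274/15 m
Total distance = 202/3 m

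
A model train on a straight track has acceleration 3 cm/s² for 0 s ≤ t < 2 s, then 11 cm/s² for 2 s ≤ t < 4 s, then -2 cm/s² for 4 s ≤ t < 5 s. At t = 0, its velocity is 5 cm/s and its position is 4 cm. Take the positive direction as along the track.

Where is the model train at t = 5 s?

On each constant-a segment, Δv = aΔt and Δx = v₀Δt + ½aΔt²; chain segment to segment.
0–2 s: v starts 5 cm/s; Δx = 5·2 + ½·3·2² = 16 cm; v ends 11 cm/s.
2–4 s: v starts 11 cm/s; Δx = 11·2 + ½·11·2² = 44 cm; v ends 33 cm/s.
4–5 s: v starts 33 cm/s; Δx = 33·1 + ½·-2·1² = 32 cm; v ends 31 cm/s.
x(5) = 4 + Σ Δx = 96 cm.

96 cm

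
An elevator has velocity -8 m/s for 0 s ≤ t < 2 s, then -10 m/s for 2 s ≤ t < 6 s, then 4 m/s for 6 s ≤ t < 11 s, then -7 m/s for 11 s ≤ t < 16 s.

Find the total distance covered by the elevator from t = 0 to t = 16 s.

111 m

Total distance travelled is ∫|v| dt — sum the magnitudes of each area piece.
0–2 s: |-8| × 2 = 16 m
2–6 s: |-10| × 4 = 40 m
6–11 s: |4| × 5 = 20 m
11–16 s: |-7| × 5 = 35 m
Total distance = 111 m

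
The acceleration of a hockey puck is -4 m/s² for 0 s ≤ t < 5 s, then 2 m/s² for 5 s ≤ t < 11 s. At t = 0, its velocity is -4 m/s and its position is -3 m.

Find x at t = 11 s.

-181 m

On each constant-a segment, Δv = aΔt and Δx = v₀Δt + ½aΔt²; chain segment to segment.
0–5 s: v starts -4 m/s; Δx = -4·5 + ½·-4·5² = -70 m; v ends -24 m/s.
5–11 s: v starts -24 m/s; Δx = -24·6 + ½·2·6² = -108 m; v ends -12 m/s.
x(11) = -3 + Σ Δx = -181 m.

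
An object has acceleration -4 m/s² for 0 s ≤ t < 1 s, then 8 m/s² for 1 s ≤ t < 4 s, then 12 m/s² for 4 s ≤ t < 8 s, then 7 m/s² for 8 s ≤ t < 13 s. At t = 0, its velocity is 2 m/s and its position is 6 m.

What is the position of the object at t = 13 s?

657.5 m

On each constant-a segment, Δv = aΔt and Δx = v₀Δt + ½aΔt²; chain segment to segment.
0–1 s: v starts 2 m/s; Δx = 2·1 + ½·-4·1² = 0 m; v ends -2 m/s.
1–4 s: v starts -2 m/s; Δx = -2·3 + ½·8·3² = 30 m; v ends 22 m/s.
4–8 s: v starts 22 m/s; Δx = 22·4 + ½·12·4² = 184 m; v ends 70 m/s.
8–13 s: v starts 70 m/s; Δx = 70·5 + ½·7·5² = 437.5 m; v ends 105 m/s.
x(13) = 6 + Σ Δx = 657.5 m.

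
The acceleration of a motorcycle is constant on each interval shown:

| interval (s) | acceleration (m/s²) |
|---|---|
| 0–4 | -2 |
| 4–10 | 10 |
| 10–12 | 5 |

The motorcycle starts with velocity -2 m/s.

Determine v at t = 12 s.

Δv equals the area under the a-t graph; then v = v₀ + Δv.
0–4 s: -2 × 4 = -8 m/s
4–10 s: 10 × 6 = 60 m/s
10–12 s: 5 × 2 = 10 m/s
Δv = 62 m/s, so v(12) = -2 + (62) = 60 m/s.

60 m/s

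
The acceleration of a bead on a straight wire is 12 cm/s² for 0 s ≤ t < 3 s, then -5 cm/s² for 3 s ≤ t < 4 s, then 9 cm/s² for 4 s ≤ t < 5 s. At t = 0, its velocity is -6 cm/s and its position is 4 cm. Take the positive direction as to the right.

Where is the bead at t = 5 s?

97 cm

On each constant-a segment, Δv = aΔt and Δx = v₀Δt + ½aΔt²; chain segment to segment.
0–3 s: v starts -6 cm/s; Δx = -6·3 + ½·12·3² = 36 cm; v ends 30 cm/s.
3–4 s: v starts 30 cm/s; Δx = 30·1 + ½·-5·1² = 27.5 cm; v ends 25 cm/s.
4–5 s: v starts 25 cm/s; Δx = 25·1 + ½·9·1² = 29.5 cm; v ends 34 cm/s.
x(5) = 4 + Σ Δx = 97 cm.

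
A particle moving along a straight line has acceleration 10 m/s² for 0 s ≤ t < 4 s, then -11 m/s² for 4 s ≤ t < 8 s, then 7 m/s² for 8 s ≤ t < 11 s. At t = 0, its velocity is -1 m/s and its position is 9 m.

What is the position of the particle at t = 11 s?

169.5 m

On each constant-a segment, Δv = aΔt and Δx = v₀Δt + ½aΔt²; chain segment to segment.
0–4 s: v starts -1 m/s; Δx = -1·4 + ½·10·4² = 76 m; v ends 39 m/s.
4–8 s: v starts 39 m/s; Δx = 39·4 + ½·-11·4² = 68 m; v ends -5 m/s.
8–11 s: v starts -5 m/s; Δx = -5·3 + ½·7·3² = 16.5 m; v ends 16 m/s.
x(11) = 9 + Σ Δx = 169.5 m.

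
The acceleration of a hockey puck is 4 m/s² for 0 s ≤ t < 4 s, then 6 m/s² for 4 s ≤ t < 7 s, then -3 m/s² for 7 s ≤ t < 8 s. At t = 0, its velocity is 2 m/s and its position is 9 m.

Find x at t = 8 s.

On each constant-a segment, Δv = aΔt and Δx = v₀Δt + ½aΔt²; chain segment to segment.
0–4 s: v starts 2 m/s; Δx = 2·4 + ½·4·4² = 40 m; v ends 18 m/s.
4–7 s: v starts 18 m/s; Δx = 18·3 + ½·6·3² = 81 m; v ends 36 m/s.
7–8 s: v starts 36 m/s; Δx = 36·1 + ½·-3·1² = 34.5 m; v ends 33 m/s.
x(8) = 9 + Σ Δx = 164.5 m.

164.5 m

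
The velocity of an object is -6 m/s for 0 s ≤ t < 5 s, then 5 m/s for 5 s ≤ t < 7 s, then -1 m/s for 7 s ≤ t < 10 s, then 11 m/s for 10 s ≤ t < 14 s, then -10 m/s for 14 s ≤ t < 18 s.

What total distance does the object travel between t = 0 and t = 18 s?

Total distance travelled is ∫|v| dt — sum the magnitudes of each area piece.
0–5 s: |-6| × 5 = 30 m
5–7 s: |5| × 2 = 10 m
7–10 s: |-1| × 3 = 3 m
10–14 s: |11| × 4 = 44 m
14–18 s: |-10| × 4 = 40 m
Total distance = 127 m

127 m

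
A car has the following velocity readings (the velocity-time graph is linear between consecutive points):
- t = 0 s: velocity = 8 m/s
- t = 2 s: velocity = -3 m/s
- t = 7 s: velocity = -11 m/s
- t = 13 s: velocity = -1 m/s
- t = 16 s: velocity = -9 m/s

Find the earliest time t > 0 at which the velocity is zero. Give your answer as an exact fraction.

v changes sign on 0–2 s (from 8 to -3); the graph is linear there, so v = 0 at t = 0 + (-8)·(2 − 0)/(-3 − 8) = 16/11 s.

t = 16/11 s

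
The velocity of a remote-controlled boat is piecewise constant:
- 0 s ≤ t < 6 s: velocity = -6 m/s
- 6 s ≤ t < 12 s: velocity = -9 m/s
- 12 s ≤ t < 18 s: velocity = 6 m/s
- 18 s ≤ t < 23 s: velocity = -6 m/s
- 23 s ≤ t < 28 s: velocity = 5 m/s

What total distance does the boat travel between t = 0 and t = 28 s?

Total distance travelled is ∫|v| dt — sum the magnitudes of each area piece.
0–6 s: |-6| × 6 = 36 m
6–12 s: |-9| × 6 = 54 m
12–18 s: |6| × 6 = 36 m
18–23 s: |-6| × 5 = 30 m
23–28 s: |5| × 5 = 25 m
Total distance = 181 m

181 m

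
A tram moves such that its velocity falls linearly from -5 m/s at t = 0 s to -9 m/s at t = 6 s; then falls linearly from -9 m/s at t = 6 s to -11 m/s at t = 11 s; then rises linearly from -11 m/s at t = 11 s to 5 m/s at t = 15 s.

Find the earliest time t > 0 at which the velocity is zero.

t = 13.75 s

v changes sign on 11–15 s (from -11 to 5); the graph is linear there, so v = 0 at t = 11 + (11)·(15 − 11)/(5 − -11) = 13.75 s.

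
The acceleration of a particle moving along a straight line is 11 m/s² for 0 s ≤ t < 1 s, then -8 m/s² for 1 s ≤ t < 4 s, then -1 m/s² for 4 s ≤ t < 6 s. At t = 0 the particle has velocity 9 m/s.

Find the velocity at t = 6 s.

Δv equals the area under the a-t graph; then v = v₀ + Δv.
0–1 s: 11 × 1 = 11 m/s
1–4 s: -8 × 3 = -24 m/s
4–6 s: -1 × 2 = -2 m/s
Δv = -15 m/s, so v(6) = 9 + (-15) = -6 m/s.

-6 m/s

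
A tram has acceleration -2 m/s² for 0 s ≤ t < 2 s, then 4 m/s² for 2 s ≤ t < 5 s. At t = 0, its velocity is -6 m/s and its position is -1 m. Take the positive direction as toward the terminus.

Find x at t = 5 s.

-29 m

On each constant-a segment, Δv = aΔt and Δx = v₀Δt + ½aΔt²; chain segment to segment.
0–2 s: v starts -6 m/s; Δx = -6·2 + ½·-2·2² = -16 m; v ends -10 m/s.
2–5 s: v starts -10 m/s; Δx = -10·3 + ½·4·3² = -12 m; v ends 2 m/s.
x(5) = -1 + Σ Δx = -29 m.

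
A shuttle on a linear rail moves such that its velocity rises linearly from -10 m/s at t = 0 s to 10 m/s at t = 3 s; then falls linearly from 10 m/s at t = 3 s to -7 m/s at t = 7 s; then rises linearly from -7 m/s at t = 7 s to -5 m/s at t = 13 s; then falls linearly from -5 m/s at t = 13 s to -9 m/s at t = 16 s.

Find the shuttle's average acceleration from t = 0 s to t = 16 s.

0.0625 m/s²

Average acceleration = Δv/Δt = (-9 − -10)/(16 − 0) = 0.0625 m/s².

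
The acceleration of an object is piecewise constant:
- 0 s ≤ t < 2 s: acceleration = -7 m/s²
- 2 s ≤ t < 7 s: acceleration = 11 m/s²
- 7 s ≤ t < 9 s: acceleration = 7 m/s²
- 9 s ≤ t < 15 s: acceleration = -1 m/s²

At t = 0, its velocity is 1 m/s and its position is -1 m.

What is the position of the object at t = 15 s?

475.5 m

On each constant-a segment, Δv = aΔt and Δx = v₀Δt + ½aΔt²; chain segment to segment.
0–2 s: v starts 1 m/s; Δx = 1·2 + ½·-7·2² = -12 m; v ends -13 m/s.
2–7 s: v starts -13 m/s; Δx = -13·5 + ½·11·5² = 72.5 m; v ends 42 m/s.
7–9 s: v starts 42 m/s; Δx = 42·2 + ½·7·2² = 98 m; v ends 56 m/s.
9–15 s: v starts 56 m/s; Δx = 56·6 + ½·-1·6² = 318 m; v ends 50 m/s.
x(15) = -1 + Σ Δx = 475.5 m.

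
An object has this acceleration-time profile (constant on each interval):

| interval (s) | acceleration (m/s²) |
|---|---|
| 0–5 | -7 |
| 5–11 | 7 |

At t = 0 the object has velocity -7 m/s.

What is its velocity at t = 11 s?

0 m/s

Δv equals the area under the a-t graph; then v = v₀ + Δv.
0–5 s: -7 × 5 = -35 m/s
5–11 s: 7 × 6 = 42 m/s
Δv = 7 m/s, so v(11) = -7 + (7) = 0 m/s.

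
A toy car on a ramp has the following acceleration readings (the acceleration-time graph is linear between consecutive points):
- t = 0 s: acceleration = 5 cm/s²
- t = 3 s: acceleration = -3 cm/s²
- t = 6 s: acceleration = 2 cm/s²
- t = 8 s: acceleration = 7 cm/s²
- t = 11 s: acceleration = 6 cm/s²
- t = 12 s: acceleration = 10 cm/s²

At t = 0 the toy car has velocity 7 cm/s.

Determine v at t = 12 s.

Δv equals the area under the a-t graph; then v = v₀ + Δv.
0–3 s: ½(5 + -3)(3) = 3 cm/s
3–6 s: ½(-3 + 2)(3) = -1.5 cm/s
6–8 s: ½(2 + 7)(2) = 9 cm/s
8–11 s: ½(7 + 6)(3) = 19.5 cm/s
11–12 s: ½(6 + 10)(1) = 8 cm/s
Δv = 38 cm/s, so v(12) = 7 + (38) = 45 cm/s.

45 cm/s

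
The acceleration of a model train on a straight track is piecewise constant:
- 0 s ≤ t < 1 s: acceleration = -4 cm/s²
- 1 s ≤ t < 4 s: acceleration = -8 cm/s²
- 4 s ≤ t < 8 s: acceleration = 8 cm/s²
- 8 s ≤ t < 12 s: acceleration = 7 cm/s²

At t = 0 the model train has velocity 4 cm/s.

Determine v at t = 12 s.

Δv equals the area under the a-t graph; then v = v₀ + Δv.
0–1 s: -4 × 1 = -4 cm/s
1–4 s: -8 × 3 = -24 cm/s
4–8 s: 8 × 4 = 32 cm/s
8–12 s: 7 × 4 = 28 cm/s
Δv = 32 cm/s, so v(12) = 4 + (32) = 36 cm/s.

36 cm/s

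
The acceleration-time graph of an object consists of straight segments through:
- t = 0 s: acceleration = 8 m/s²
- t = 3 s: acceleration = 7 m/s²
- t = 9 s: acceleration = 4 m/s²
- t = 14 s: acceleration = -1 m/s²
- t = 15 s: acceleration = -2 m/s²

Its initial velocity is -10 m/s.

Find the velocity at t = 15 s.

Δv equals the area under the a-t graph; then v = v₀ + Δv.
0–3 s: ½(8 + 7)(3) = 22.5 m/s
3–9 s: ½(7 + 4)(6) = 33 m/s
9–14 s: ½(4 + -1)(5) = 7.5 m/s
14–15 s: ½(-1 + -2)(1) = -1.5 m/s
Δv = 61.5 m/s, so v(15) = -10 + (61.5) = 51.5 m/s.

51.5 m/s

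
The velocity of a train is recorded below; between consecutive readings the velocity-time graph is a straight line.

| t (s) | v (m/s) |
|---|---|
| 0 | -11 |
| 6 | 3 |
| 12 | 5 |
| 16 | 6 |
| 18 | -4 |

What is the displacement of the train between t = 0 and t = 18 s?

24 m

Net displacement equals the area under the velocity-time graph (areas below the axis count negative).
0–6 s: ½(-11 + 3)(6) = -24 m
6–12 s: ½(3 + 5)(6) = 24 m
12–16 s: ½(5 + 6)(4) = 22 m
16–18 s: ½(6 + -4)(2) = 2 m
Net displacement = 24 m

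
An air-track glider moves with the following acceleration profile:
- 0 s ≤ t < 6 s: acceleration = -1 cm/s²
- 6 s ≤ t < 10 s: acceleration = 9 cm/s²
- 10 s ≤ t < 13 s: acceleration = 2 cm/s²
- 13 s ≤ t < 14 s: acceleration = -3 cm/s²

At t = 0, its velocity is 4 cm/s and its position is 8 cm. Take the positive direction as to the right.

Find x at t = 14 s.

On each constant-a segment, Δv = aΔt and Δx = v₀Δt + ½aΔt²; chain segment to segment.
0–6 s: v starts 4 cm/s; Δx = 4·6 + ½·-1·6² = 6 cm; v ends -2 cm/s.
6–10 s: v starts -2 cm/s; Δx = -2·4 + ½·9·4² = 64 cm; v ends 34 cm/s.
10–13 s: v starts 34 cm/s; Δx = 34·3 + ½·2·3² = 111 cm; v ends 40 cm/s.
13–14 s: v starts 40 cm/s; Δx = 40·1 + ½·-3·1² = 38.5 cm; v ends 37 cm/s.
x(14) = 8 + Σ Δx = 227.5 cm.

227.5 cm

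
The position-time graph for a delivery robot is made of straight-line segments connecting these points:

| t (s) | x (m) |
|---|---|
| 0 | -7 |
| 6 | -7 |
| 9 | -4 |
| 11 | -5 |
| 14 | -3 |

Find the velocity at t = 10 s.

-0.5 m/s

Velocity is the slope of the x-t graph on 9–11 s: (-5 − -4)/(11 − 9) = -0.5 m/s.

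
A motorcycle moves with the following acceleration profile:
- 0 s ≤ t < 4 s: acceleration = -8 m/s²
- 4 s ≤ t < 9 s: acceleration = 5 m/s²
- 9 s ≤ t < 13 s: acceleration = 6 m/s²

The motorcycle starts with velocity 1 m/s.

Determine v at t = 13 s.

18 m/s

Δv equals the area under the a-t graph; then v = v₀ + Δv.
0–4 s: -8 × 4 = -32 m/s
4–9 s: 5 × 5 = 25 m/s
9–13 s: 6 × 4 = 24 m/s
Δv = 17 m/s, so v(13) = 1 + (17) = 18 m/s.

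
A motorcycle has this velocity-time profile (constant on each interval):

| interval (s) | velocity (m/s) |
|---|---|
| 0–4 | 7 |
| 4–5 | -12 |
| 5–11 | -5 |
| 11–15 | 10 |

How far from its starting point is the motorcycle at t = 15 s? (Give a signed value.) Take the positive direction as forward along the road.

Net displacement equals the area under the velocity-time graph (areas below the axis count negative).
0–4 s: 7 × 4 = 28 m
4–5 s: -12 × 1 = -12 m
5–11 s: -5 × 6 = -30 m
11–15 s: 10 × 4 = 40 m
Net displacement = 26 m

26 m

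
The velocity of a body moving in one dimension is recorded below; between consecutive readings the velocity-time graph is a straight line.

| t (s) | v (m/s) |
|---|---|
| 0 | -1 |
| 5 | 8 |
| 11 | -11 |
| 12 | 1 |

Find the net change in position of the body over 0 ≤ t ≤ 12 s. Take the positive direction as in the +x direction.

Displacement is the signed area under the v-t curve.
0–5 s: ½(-1 + 8)(5) = 17.5 m
5–11 s: ½(8 + -11)(6) = -9 m
11–12 s: ½(-11 + 1)(1) = -5 m
Net displacement = 3.5 m

3.5 m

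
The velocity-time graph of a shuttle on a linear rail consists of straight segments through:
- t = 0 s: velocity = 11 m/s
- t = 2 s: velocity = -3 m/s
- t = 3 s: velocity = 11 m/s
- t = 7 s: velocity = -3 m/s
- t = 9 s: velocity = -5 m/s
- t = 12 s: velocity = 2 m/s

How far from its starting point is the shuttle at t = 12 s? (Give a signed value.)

Displacement is the signed area under the v-t curve.
0–2 s: ½(11 + -3)(2) = 8 m
2–3 s: ½(-3 + 11)(1) = 4 m
3–7 s: ½(11 + -3)(4) = 16 m
7–9 s: ½(-3 + -5)(2) = -8 m
9–12 s: ½(-5 + 2)(3) = -4.5 m
Net displacement = 15.5 m

15.5 m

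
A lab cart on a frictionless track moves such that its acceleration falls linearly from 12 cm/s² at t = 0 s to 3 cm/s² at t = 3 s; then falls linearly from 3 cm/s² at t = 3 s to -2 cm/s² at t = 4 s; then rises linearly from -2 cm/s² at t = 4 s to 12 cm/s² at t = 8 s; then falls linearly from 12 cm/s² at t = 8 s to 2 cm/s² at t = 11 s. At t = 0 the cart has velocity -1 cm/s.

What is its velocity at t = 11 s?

Δv equals the area under the a-t graph; then v = v₀ + Δv.
0–3 s: ½(12 + 3)(3) = 22.5 cm/s
3–4 s: ½(3 + -2)(1) = 0.5 cm/s
4–8 s: ½(-2 + 12)(4) = 20 cm/s
8–11 s: ½(12 + 2)(3) = 21 cm/s
Δv = 64 cm/s, so v(11) = -1 + (64) = 63 cm/s.

63 cm/s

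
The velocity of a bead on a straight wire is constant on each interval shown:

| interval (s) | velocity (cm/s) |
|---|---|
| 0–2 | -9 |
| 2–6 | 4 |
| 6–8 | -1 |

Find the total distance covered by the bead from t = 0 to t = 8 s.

36 cm

Total distance travelled is ∫|v| dt — sum the magnitudes of each area piece.
0–2 s: |-9| × 2 = 18 cm
2–6 s: |4| × 4 = 16 cm
6–8 s: |-1| × 2 = 2 cm
Total distance = 36 cm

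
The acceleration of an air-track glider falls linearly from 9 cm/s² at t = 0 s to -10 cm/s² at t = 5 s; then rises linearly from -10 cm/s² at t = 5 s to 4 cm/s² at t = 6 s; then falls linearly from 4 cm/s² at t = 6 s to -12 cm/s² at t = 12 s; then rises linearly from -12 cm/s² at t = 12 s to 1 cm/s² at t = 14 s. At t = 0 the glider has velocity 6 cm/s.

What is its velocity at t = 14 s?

Δv equals the area under the a-t graph; then v = v₀ + Δv.
0–5 s: ½(9 + -10)(5) = -2.5 cm/s
5–6 s: ½(-10 + 4)(1) = -3 cm/s
6–12 s: ½(4 + -12)(6) = -24 cm/s
12–14 s: ½(-12 + 1)(2) = -11 cm/s
Δv = -40.5 cm/s, so v(14) = 6 + (-40.5) = -34.5 cm/s.

-34.5 cm/s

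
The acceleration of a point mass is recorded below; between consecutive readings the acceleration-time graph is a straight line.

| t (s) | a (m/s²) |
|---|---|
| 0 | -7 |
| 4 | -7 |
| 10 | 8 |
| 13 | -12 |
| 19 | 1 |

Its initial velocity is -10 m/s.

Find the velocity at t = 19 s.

-74 m/s

Δv equals the area under the a-t graph; then v = v₀ + Δv.
0–4 s: -7 × 4 = -28 m/s
4–10 s: ½(-7 + 8)(6) = 3 m/s
10–13 s: ½(8 + -12)(3) = -6 m/s
13–19 s: ½(-12 + 1)(6) = -33 m/s
Δv = -64 m/s, so v(19) = -10 + (-64) = -74 m/s.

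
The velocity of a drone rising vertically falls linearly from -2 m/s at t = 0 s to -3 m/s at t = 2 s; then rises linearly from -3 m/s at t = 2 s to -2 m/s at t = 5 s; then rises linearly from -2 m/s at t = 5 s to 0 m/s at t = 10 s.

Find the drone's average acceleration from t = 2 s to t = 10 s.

0.375 m/s²

Average acceleration = Δv/Δt = (0 − -3)/(10 − 2) = 0.375 m/s².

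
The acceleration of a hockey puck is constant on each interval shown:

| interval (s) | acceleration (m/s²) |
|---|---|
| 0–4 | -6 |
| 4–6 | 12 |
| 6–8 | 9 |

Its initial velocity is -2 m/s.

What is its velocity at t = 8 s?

16 m/s

Δv equals the area under the a-t graph; then v = v₀ + Δv.
0–4 s: -6 × 4 = -24 m/s
4–6 s: 12 × 2 = 24 m/s
6–8 s: 9 × 2 = 18 m/s
Δv = 18 m/s, so v(8) = -2 + (18) = 16 m/s.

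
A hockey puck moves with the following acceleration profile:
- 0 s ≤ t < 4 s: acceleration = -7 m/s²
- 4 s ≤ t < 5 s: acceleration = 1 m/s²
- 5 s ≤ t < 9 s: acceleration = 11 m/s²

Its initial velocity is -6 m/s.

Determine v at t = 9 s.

11 m/s

Δv equals the area under the a-t graph; then v = v₀ + Δv.
0–4 s: -7 × 4 = -28 m/s
4–5 s: 1 × 1 = 1 m/s
5–9 s: 11 × 4 = 44 m/s
Δv = 17 m/s, so v(9) = -6 + (17) = 11 m/s.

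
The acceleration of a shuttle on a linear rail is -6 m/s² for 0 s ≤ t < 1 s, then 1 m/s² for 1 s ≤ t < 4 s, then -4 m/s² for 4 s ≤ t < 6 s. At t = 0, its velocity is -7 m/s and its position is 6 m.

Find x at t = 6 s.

On each constant-a segment, Δv = aΔt and Δx = v₀Δt + ½aΔt²; chain segment to segment.
0–1 s: v starts -7 m/s; Δx = -7·1 + ½·-6·1² = -10 m; v ends -13 m/s.
1–4 s: v starts -13 m/s; Δx = -13·3 + ½·1·3² = -34.5 m; v ends -10 m/s.
4–6 s: v starts -10 m/s; Δx = -10·2 + ½·-4·2² = -28 m; v ends -18 m/s.
x(6) = 6 + Σ Δx = -66.5 m.

-66.5 m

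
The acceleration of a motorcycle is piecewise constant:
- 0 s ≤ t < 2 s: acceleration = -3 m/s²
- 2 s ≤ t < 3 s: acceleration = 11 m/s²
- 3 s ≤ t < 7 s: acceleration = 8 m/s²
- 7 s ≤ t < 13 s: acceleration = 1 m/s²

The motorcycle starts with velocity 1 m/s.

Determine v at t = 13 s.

Δv equals the area under the a-t graph; then v = v₀ + Δv.
0–2 s: -3 × 2 = -6 m/s
2–3 s: 11 × 1 = 11 m/s
3–7 s: 8 × 4 = 32 m/s
7–13 s: 1 × 6 = 6 m/s
Δv = 43 m/s, so v(13) = 1 + (43) = 44 m/s.

44 m/s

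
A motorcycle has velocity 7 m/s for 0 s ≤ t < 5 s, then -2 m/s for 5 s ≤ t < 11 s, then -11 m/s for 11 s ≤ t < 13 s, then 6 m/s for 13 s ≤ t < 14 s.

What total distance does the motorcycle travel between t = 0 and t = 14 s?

75 m

Total distance travelled is ∫|v| dt — sum the magnitudes of each area piece.
0–5 s: |7| × 5 = 35 m
5–11 s: |-2| × 6 = 12 m
11–13 s: |-11| × 2 = 22 m
13–14 s: |6| × 1 = 6 m
Total distance = 75 m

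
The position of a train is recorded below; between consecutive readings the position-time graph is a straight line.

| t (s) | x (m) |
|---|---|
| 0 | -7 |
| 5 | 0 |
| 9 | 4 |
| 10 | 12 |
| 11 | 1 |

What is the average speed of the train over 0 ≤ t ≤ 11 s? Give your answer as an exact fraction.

Average speed = (total path length)/(elapsed time); on a piecewise-linear x-t graph the path length is Σ|Δx|.
0–5 s: |Δx| = |0 − -7| = 7 m
5–9 s: |Δx| = |4 − 0| = 4 m
9–10 s: |Δx| = |12 − 4| = 8 m
10–11 s: |Δx| = |1 − 12| = 11 m
Total path = 30 m; average speed = 30/11 = 30/11 m/s.

30/11 m/s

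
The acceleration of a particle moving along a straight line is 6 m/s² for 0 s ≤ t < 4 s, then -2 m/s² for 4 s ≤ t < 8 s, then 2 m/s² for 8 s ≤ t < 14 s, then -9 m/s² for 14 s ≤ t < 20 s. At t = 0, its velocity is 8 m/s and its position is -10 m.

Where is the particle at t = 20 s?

On each constant-a segment, Δv = aΔt and Δx = v₀Δt + ½aΔt²; chain segment to segment.
0–4 s: v starts 8 m/s; Δx = 8·4 + ½·6·4² = 80 m; v ends 32 m/s.
4–8 s: v starts 32 m/s; Δx = 32·4 + ½·-2·4² = 112 m; v ends 24 m/s.
8–14 s: v starts 24 m/s; Δx = 24·6 + ½·2·6² = 180 m; v ends 36 m/s.
14–20 s: v starts 36 m/s; Δx = 36·6 + ½·-9·6² = 54 m; v ends -18 m/s.
x(20) = -10 + Σ Δx = 416 m.

416 m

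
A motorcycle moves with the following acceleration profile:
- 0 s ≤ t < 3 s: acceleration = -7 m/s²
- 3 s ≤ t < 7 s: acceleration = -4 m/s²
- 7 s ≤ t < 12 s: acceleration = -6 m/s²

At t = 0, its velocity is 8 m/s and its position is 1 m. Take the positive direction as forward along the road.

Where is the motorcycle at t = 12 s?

-310.5 m

On each constant-a segment, Δv = aΔt and Δx = v₀Δt + ½aΔt²; chain segment to segment.
0–3 s: v starts 8 m/s; Δx = 8·3 + ½·-7·3² = -7.5 m; v ends -13 m/s.
3–7 s: v starts -13 m/s; Δx = -13·4 + ½·-4·4² = -84 m; v ends -29 m/s.
7–12 s: v starts -29 m/s; Δx = -29·5 + ½·-6·5² = -220 m; v ends -59 m/s.
x(12) = 1 + Σ Δx = -310.5 m.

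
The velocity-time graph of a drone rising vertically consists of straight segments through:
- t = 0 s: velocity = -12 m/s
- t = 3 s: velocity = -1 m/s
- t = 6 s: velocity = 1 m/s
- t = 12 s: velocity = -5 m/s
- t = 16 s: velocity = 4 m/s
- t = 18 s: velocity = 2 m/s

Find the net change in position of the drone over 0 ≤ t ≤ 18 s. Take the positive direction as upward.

-27.5 m

Net displacement equals the area under the velocity-time graph (areas below the axis count negative).
0–3 s: ½(-12 + -1)(3) = -19.5 m
3–6 s: ½(-1 + 1)(3) = 0 m
6–12 s: ½(1 + -5)(6) = -12 m
12–16 s: ½(-5 + 4)(4) = -2 m
16–18 s: ½(4 + 2)(2) = 6 m
Net displacement = -27.5 m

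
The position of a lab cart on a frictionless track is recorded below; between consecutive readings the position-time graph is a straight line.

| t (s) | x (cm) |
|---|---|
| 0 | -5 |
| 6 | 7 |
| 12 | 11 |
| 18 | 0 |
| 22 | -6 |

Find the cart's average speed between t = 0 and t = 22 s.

1.5 cm/s

Average speed = (total path length)/(elapsed time); on a piecewise-linear x-t graph the path length is Σ|Δx|.
0–6 s: |Δx| = |7 − -5| = 12 cm
6–12 s: |Δx| = |11 − 7| = 4 cm
12–18 s: |Δx| = |0 − 11| = 11 cm
18–22 s: |Δx| = |-6 − 0| = 6 cm
Total path = 33 cm; average speed = 33/22 = 1.5 cm/s.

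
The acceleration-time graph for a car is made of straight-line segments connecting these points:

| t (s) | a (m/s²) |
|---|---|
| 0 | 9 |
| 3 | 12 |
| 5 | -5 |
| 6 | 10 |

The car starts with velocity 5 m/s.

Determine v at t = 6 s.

Δv equals the area under the a-t graph; then v = v₀ + Δv.
0–3 s: ½(9 + 12)(3) = 31.5 m/s
3–5 s: ½(12 + -5)(2) = 7 m/s
5–6 s: ½(-5 + 10)(1) = 2.5 m/s
Δv = 41 m/s, so v(6) = 5 + (41) = 46 m/s.

46 m/s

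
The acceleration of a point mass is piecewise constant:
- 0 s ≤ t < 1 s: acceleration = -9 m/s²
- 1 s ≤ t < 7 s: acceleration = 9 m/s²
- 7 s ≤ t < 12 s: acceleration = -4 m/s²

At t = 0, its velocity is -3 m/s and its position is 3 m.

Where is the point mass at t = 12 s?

245.5 m

On each constant-a segment, Δv = aΔt and Δx = v₀Δt + ½aΔt²; chain segment to segment.
0–1 s: v starts -3 m/s; Δx = -3·1 + ½·-9·1² = -7.5 m; v ends -12 m/s.
1–7 s: v starts -12 m/s; Δx = -12·6 + ½·9·6² = 90 m; v ends 42 m/s.
7–12 s: v starts 42 m/s; Δx = 42·5 + ½·-4·5² = 160 m; v ends 22 m/s.
x(12) = 3 + Σ Δx = 245.5 m.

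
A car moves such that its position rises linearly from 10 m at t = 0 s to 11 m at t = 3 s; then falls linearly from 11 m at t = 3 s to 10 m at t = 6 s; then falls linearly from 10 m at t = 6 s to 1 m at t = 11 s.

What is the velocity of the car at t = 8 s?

-1.8 m/s

Velocity is the slope of the x-t graph on 6–11 s: (1 − 10)/(11 − 6) = -1.8 m/s.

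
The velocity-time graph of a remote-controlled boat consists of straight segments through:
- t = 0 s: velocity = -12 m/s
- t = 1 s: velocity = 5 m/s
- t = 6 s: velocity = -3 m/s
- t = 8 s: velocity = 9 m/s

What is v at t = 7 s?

3 m/s

On 6–8 s the graph is linear from -3 to 9 m/s: v(7) = -3 + (9 − -3)·(7 − 6)/(8 − 6) = 3 m/s.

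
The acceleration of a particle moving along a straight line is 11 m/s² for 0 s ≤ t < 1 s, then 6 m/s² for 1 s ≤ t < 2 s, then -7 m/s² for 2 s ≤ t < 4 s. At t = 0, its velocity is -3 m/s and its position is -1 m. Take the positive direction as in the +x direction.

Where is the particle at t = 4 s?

26.5 m

On each constant-a segment, Δv = aΔt and Δx = v₀Δt + ½aΔt²; chain segment to segment.
0–1 s: v starts -3 m/s; Δx = -3·1 + ½·11·1² = 2.5 m; v ends 8 m/s.
1–2 s: v starts 8 m/s; Δx = 8·1 + ½·6·1² = 11 m; v ends 14 m/s.
2–4 s: v starts 14 m/s; Δx = 14·2 + ½·-7·2² = 14 m; v ends 0 m/s.
x(4) = -1 + Σ Δx = 26.5 m.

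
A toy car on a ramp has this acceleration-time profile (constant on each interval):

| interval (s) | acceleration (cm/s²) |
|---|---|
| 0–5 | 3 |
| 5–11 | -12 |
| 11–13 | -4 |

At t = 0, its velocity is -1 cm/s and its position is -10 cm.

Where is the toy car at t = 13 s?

-233.5 cm

On each constant-a segment, Δv = aΔt and Δx = v₀Δt + ½aΔt²; chain segment to segment.
0–5 s: v starts -1 cm/s; Δx = -1·5 + ½·3·5² = 32.5 cm; v ends 14 cm/s.
5–11 s: v starts 14 cm/s; Δx = 14·6 + ½·-12·6² = -132 cm; v ends -58 cm/s.
11–13 s: v starts -58 cm/s; Δx = -58·2 + ½·-4·2² = -124 cm; v ends -66 cm/s.
x(13) = -10 + Σ Δx = -233.5 cm.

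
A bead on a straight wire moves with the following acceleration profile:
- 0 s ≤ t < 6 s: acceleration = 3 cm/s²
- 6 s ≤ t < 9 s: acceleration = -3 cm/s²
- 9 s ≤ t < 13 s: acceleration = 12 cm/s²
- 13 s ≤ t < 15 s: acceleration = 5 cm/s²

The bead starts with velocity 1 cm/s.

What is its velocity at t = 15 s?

68 cm/s

Δv equals the area under the a-t graph; then v = v₀ + Δv.
0–6 s: 3 × 6 = 18 cm/s
6–9 s: -3 × 3 = -9 cm/s
9–13 s: 12 × 4 = 48 cm/s
13–15 s: 5 × 2 = 10 cm/s
Δv = 67 cm/s, so v(15) = 1 + (67) = 68 cm/s.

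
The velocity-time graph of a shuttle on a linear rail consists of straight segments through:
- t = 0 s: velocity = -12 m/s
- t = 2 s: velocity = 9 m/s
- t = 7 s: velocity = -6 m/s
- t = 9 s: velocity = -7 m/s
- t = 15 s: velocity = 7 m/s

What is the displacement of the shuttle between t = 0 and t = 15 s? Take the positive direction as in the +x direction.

-8.5 m

Net displacement equals the area under the velocity-time graph (areas below the axis count negative).
0–2 s: ½(-12 + 9)(2) = -3 m
2–7 s: ½(9 + -6)(5) = 7.5 m
7–9 s: ½(-6 + -7)(2) = -13 m
9–15 s: ½(-7 + 7)(6) = 0 m
Net displacement = -8.5 m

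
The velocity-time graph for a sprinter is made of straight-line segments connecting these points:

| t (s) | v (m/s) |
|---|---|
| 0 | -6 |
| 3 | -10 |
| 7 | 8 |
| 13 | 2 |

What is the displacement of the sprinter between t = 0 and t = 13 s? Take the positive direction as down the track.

2 m

Net displacement equals the area under the velocity-time graph (areas below the axis count negative).
0–3 s: ½(-6 + -10)(3) = -24 m
3–7 s: ½(-10 + 8)(4) = -4 m
7–13 s: ½(8 + 2)(6) = 30 m
Net displacement = 2 m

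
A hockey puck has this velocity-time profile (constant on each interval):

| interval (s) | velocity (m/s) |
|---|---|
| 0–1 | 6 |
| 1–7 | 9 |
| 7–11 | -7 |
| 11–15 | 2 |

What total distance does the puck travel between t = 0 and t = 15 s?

96 m

Distance (not displacement) is the total path length: add the absolute areas under v-t.
0–1 s: |6| × 1 = 6 m
1–7 s: |9| × 6 = 54 m
7–11 s: |-7| × 4 = 28 m
11–15 s: |2| × 4 = 8 m
Total distance = 96 m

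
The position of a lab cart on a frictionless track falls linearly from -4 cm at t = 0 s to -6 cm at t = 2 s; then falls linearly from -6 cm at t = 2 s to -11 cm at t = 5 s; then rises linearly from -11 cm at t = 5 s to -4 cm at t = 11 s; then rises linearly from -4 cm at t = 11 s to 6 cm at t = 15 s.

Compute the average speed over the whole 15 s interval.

Average speed = (total path length)/(elapsed time); on a piecewise-linear x-t graph the path length is Σ|Δx|.
0–2 s: |Δx| = |-6 − -4| = 2 cm
2–5 s: |Δx| = |-11 − -6| = 5 cm
5–11 s: |Δx| = |-4 − -11| = 7 cm
11–15 s: |Δx| = |6 − -4| = 10 cm
Total path = 24 cm; average speed = 24/15 = 1.6 cm/s.

1.6 cm/s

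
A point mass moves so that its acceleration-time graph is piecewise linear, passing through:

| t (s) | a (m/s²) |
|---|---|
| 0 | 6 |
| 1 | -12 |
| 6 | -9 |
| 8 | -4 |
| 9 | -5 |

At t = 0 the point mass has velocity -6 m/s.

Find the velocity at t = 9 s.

Δv equals the area under the a-t graph; then v = v₀ + Δv.
0–1 s: ½(6 + -12)(1) = -3 m/s
1–6 s: ½(-12 + -9)(5) = -52.5 m/s
6–8 s: ½(-9 + -4)(2) = -13 m/s
8–9 s: ½(-4 + -5)(1) = -4.5 m/s
Δv = -73 m/s, so v(9) = -6 + (-73) = -79 m/s.

-79 m/s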